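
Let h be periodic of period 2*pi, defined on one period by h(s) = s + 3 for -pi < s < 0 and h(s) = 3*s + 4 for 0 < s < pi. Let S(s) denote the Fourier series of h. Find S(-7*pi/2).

s = -7*pi/2 differs from s = pi/2 by -2 full period(s), and the series is 2*pi-periodic.
h is continuous at s = pi/2 with value 4 + 3*pi/2, so the series converges to 4 + 3*pi/2 there.

4 + 3*pi/2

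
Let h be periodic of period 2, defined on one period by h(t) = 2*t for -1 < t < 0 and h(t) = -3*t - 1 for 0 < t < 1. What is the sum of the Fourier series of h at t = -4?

-1/2

t = -4 differs from t = 0 by -2 full period(s), and the series is 2-periodic.
At t = 0 the one-sided limits are h(0^-) = 0 and h(0^+) = -1.
By Dirichlet's theorem the series converges to their average, [(0) + (-1)]/2 = -1/2.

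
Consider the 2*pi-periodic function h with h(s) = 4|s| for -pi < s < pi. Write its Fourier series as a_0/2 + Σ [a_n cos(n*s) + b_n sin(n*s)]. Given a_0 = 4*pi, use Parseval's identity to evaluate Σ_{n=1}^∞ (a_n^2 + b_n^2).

Parseval: a_0^2/2 + Σ_{n≥1} (a_n^2+b_n^2) = 1/pi ∫_{-pi}^{pi} h(s)^2 ds = 32*pi**2/3.
Subtract a_0^2/2 = 8*pi**2: Σ (a_n^2+b_n^2) = 8*pi**2/3.

8*pi**2/3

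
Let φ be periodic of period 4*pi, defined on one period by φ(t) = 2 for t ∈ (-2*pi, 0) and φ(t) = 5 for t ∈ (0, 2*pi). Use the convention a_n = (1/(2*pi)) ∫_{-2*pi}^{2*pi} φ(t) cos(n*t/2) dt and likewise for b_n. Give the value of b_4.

0

b_4 = (1/(2*pi)) ∫_{-2*pi}^{2*pi} φ(t) sin(2*t) dt.
Split the integral at the breakpoints.
Directly, an antiderivative of (2) sin(2*t) is -cos(2*t); evaluating from -2*pi to 0: ∫_{-2*pi}^{0} (2) sin(2*t) dt = (-1) - (-1) = 0.
Directly, an antiderivative of (5) sin(2*t) is -5*cos(2*t)/2; evaluating from 0 to 2*pi: ∫_{0}^{2*pi} (5) sin(2*t) dt = (-5/2) - (-5/2) = 0.
Summing the pieces and multiplying by (1/(2*pi)) gives b_4 = 0.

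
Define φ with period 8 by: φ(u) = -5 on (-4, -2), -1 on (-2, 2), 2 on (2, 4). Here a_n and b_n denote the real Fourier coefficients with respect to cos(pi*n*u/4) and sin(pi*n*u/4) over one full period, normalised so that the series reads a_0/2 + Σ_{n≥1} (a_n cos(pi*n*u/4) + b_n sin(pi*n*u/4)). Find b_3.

b_3 = 1/4 ∫_{-4}^{4} φ(u) sin(3*pi*u/4) du.
Split the integral at the breakpoints.
Directly, an antiderivative of (-5) sin(3*pi*u/4) is 20*cos(3*pi*u/4)/(3*pi); evaluating from -4 to -2: ∫_{-4}^{-2} (-5) sin(3*pi*u/4) du = (0) - (-20/(3*pi)) = 20/(3*pi).
Directly, an antiderivative of (-1) sin(3*pi*u/4) is 4*cos(3*pi*u/4)/(3*pi); evaluating from -2 to 2: ∫_{-2}^{2} (-1) sin(3*pi*u/4) du = (0) - (0) = 0.
Directly, an antiderivative of (2) sin(3*pi*u/4) is -8*cos(3*pi*u/4)/(3*pi); evaluating from 2 to 4: ∫_{2}^{4} (2) sin(3*pi*u/4) du = (8/(3*pi)) - (0) = 8/(3*pi).
Summing the pieces and multiplying by (1/4) gives b_3 = 7/(3*pi).

7/(3*pi)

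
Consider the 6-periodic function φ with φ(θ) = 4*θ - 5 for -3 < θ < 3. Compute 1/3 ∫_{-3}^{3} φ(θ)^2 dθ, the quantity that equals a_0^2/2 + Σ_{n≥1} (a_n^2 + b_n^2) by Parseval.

1/3 ∫_{-3}^{3} φ(θ)^2 dθ = 1/3 · (438) = 146.

146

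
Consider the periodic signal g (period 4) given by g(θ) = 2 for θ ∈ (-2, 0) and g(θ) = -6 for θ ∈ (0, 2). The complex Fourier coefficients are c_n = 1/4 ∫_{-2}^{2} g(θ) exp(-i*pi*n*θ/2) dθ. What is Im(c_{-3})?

-8/(3*pi)

Since g is real-valued, Im(c_{-3}) = -1/4 ∫_{-2}^{2} g(θ) sin(-3*pi*θ/2) dθ = b_{3}/2.
Split the integral at the breakpoints.
Directly, an antiderivative of (2) sin(-3*pi*θ/2) is 4*cos(3*pi*θ/2)/(3*pi); evaluating from -2 to 0: ∫_{-2}^{0} (2) sin(-3*pi*θ/2) dθ = (4/(3*pi)) - (-4/(3*pi)) = 8/(3*pi).
Directly, an antiderivative of (-6) sin(-3*pi*θ/2) is -4*cos(3*pi*θ/2)/pi; evaluating from 0 to 2: ∫_{0}^{2} (-6) sin(-3*pi*θ/2) dθ = (4/pi) - (-4/pi) = 8/pi.
So ∫_{-2}^{2} g(θ) sin(-3*pi*θ/2) dθ = 32/(3*pi).
Hence Im(c_{-3}) = (-1/4)·(32/(3*pi)) = -8/(3*pi).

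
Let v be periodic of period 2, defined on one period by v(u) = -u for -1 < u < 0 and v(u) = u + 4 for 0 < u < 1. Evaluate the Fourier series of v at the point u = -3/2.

u = -3/2 differs from u = 1/2 by -1 full period(s), and the series is 2-periodic.
v is continuous at u = 1/2 with value 9/2, so the series converges to 9/2 there.

9/2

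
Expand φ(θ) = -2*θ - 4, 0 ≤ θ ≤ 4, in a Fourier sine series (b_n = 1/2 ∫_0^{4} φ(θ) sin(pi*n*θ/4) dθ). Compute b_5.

b_5 = 1/2 ∫_0^{4} (-2*θ - 4) sin(5*pi*θ/4) dθ.
Integrating by parts (boundary term plus one more integral), an antiderivative of (-2*θ - 4) sin(5*pi*θ/4) is 8*θ*cos(5*pi*θ/4)/(5*pi) - 32*sin(5*pi*θ/4)/(25*pi**2) + 16*cos(5*pi*θ/4)/(5*pi); evaluating from 0 to 4: ∫_{0}^{4} (-2*θ - 4) sin(5*pi*θ/4) dθ = (-48/(5*pi)) - (16/(5*pi)) = -64/(5*pi).
Hence b_5 = (1/2)·(-64/(5*pi)) = -32/(5*pi).

-32/(5*pi)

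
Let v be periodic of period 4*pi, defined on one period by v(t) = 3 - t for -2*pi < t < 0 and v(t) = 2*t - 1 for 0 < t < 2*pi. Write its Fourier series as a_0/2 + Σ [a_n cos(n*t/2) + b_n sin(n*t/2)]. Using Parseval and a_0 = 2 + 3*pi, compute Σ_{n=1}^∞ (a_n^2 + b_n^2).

-4*pi + 8 + 13*pi**2/6

Parseval: a_0^2/2 + Σ_{n≥1} (a_n^2+b_n^2) = (1/(2*pi)) ∫_{-2*pi}^{2*pi} v(t)^2 dt = 2*pi + 10 + 20*pi**2/3.
Subtract a_0^2/2 = (2 + 3*pi)**2/2: Σ (a_n^2+b_n^2) = -4*pi + 8 + 13*pi**2/6.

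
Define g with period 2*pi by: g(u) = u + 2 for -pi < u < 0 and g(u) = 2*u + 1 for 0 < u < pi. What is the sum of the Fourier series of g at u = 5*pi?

u = 5*pi differs from u = pi by 2 full period(s), and the series is 2*pi-periodic.
At u = pi the one-sided limits are g(pi^-) = 1 + 2*pi and g(pi^+) = 2 - pi.
By Dirichlet's theorem the series converges to their average, [(1 + 2*pi) + (2 - pi)]/2 = 3/2 + pi/2.

3/2 + pi/2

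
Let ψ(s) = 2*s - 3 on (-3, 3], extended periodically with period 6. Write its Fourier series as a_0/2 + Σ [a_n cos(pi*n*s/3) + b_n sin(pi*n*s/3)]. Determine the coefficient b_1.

b_1 = 1/3 ∫_{-3}^{3} ψ(s) sin(pi*s/3) ds.
Integrating by parts (boundary term plus one more integral), an antiderivative of (2*s - 3) sin(pi*s/3) is -6*s*cos(pi*s/3)/pi + 18*sin(pi*s/3)/pi**2 + 9*cos(pi*s/3)/pi; evaluating from -3 to 3: ∫_{-3}^{3} (2*s - 3) sin(pi*s/3) ds = (9/pi) - (-27/pi) = 36/pi.
Hence b_1 = (1/3)·(36/pi) = 12/pi.

12/pi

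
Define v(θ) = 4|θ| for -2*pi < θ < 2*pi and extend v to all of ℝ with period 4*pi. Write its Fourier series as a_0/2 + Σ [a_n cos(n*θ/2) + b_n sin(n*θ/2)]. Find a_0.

a_0 = (1/(2*pi)) ∫_{-2*pi}^{2*pi} v(θ) dθ = (1/(2*pi)) · (16*pi**2) = 8*pi.

8*pi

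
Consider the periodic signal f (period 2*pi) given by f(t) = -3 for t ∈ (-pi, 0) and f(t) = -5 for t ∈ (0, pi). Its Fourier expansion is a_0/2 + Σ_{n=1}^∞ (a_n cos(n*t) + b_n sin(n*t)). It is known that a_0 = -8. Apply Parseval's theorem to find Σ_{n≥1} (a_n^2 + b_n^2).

2

Parseval: a_0^2/2 + Σ_{n≥1} (a_n^2+b_n^2) = 1/pi ∫_{-pi}^{pi} f(t)^2 dt = 34.
Subtract a_0^2/2 = 32: Σ (a_n^2+b_n^2) = 2.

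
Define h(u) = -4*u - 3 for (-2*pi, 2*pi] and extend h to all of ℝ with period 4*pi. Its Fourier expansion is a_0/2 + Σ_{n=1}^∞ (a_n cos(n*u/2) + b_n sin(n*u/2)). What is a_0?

a_0 = (1/(2*pi)) ∫_{-2*pi}^{2*pi} h(u) du = (1/(2*pi)) · (-12*pi) = -6.

-6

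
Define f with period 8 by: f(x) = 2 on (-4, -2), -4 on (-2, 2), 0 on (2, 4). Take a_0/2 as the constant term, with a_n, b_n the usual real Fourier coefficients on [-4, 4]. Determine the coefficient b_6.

2/(3*pi)

b_6 = 1/4 ∫_{-4}^{4} f(x) sin(3*pi*x/2) dx.
Split the integral at the breakpoints.
Directly, an antiderivative of (2) sin(3*pi*x/2) is -4*cos(3*pi*x/2)/(3*pi); evaluating from -4 to -2: ∫_{-4}^{-2} (2) sin(3*pi*x/2) dx = (4/(3*pi)) - (-4/(3*pi)) = 8/(3*pi).
Directly, an antiderivative of (-4) sin(3*pi*x/2) is 8*cos(3*pi*x/2)/(3*pi); evaluating from -2 to 2: ∫_{-2}^{2} (-4) sin(3*pi*x/2) dx = (-8/(3*pi)) - (-8/(3*pi)) = 0.
∫_{2}^{4} (0) sin(3*pi*x/2) dx = 0.
Summing the pieces and multiplying by (1/4) gives b_6 = 2/(3*pi).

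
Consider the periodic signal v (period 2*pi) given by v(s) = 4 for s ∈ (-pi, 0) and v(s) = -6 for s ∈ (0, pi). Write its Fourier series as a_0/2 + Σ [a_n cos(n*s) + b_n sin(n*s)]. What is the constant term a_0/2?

-1

a_0 = 1/pi ∫_{-pi}^{pi} v(s) ds = 1/pi · (-2*pi) = -2.
So the constant term a_0/2 = -1.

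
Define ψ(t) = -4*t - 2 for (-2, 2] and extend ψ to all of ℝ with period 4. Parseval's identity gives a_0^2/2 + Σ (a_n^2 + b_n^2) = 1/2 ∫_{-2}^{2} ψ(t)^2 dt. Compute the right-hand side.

152/3

1/2 ∫_{-2}^{2} ψ(t)^2 dt = 1/2 · (304/3) = 152/3.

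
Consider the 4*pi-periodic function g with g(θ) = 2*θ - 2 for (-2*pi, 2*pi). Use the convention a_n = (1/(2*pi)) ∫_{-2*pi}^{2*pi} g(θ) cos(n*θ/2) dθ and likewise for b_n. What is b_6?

b_6 = (1/(2*pi)) ∫_{-2*pi}^{2*pi} g(θ) sin(3*θ) dθ.
Integrating by parts (boundary term plus one more integral), an antiderivative of (2*θ - 2) sin(3*θ) is -2*θ*cos(3*θ)/3 + 2*sin(3*θ)/9 + 2*cos(3*θ)/3; evaluating from -2*pi to 2*pi: ∫_{-2*pi}^{2*pi} (2*θ - 2) sin(3*θ) dθ = (2/3 - 4*pi/3) - (2/3 + 4*pi/3) = -8*pi/3.
Hence b_6 = (1/(2*pi))·(-8*pi/3) = -4/3.

-4/3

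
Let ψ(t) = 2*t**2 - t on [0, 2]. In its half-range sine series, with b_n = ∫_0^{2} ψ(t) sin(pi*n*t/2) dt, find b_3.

-64/(27*pi**3) + 4/pi

b_3 = ∫_0^{2} (2*t**2 - t) sin(3*pi*t/2) dt.
Integrating by parts twice (tabular method), an antiderivative of (2*t**2 - t) sin(3*pi*t/2) is -4*t**2*cos(3*pi*t/2)/(3*pi) + 16*t*sin(3*pi*t/2)/(9*pi**2) + 2*t*cos(3*pi*t/2)/(3*pi) - 4*sin(3*pi*t/2)/(9*pi**2) + 32*cos(3*pi*t/2)/(27*pi**3); evaluating from 0 to 2: ∫_{0}^{2} (2*t**2 - t) sin(3*pi*t/2) dt = (-32/(27*pi**3) + 4/pi) - (32/(27*pi**3)) = -64/(27*pi**3) + 4/pi.
Hence b_3 = -64/(27*pi**3) + 4/pi.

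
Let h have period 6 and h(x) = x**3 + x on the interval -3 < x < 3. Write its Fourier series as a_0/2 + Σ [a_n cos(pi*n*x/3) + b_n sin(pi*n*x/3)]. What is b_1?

-324/pi**3 + 60/pi

b_1 = 1/3 ∫_{-3}^{3} h(x) sin(pi*x/3) dx.
h is odd and sin(pi*x/3) is odd, so the integrand is even and b_1 = 2/3 ∫_0^{3} h(x) sin(pi*x/3) dx.
Integrating by parts three times (tabular method), an antiderivative of (x**3 + x) sin(pi*x/3) is -3*x**3*cos(pi*x/3)/pi + 27*x**2*sin(pi*x/3)/pi**2 - 3*x*cos(pi*x/3)/pi + 162*x*cos(pi*x/3)/pi**3 - 486*sin(pi*x/3)/pi**4 + 9*sin(pi*x/3)/pi**2; evaluating from 0 to 3: ∫_{0}^{3} (x**3 + x) sin(pi*x/3) dx = (-486/pi**3 + 90/pi) - (0) = -486/pi**3 + 90/pi.
Hence b_1 = (2/3)·(-486/pi**3 + 90/pi) = -324/pi**3 + 60/pi.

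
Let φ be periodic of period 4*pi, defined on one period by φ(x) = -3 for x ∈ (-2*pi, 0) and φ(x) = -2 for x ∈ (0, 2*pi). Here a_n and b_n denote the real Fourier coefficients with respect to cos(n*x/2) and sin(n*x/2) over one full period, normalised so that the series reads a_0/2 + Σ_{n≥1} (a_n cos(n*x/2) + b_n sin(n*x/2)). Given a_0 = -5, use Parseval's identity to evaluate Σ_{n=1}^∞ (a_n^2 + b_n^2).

Parseval: a_0^2/2 + Σ_{n≥1} (a_n^2+b_n^2) = (1/(2*pi)) ∫_{-2*pi}^{2*pi} φ(x)^2 dx = 13.
Subtract a_0^2/2 = 25/2: Σ (a_n^2+b_n^2) = 1/2.

1/2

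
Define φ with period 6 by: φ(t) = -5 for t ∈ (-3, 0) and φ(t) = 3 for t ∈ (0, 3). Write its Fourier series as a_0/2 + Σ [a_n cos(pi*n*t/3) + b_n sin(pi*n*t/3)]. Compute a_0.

-2

a_0 = 1/3 ∫_{-3}^{3} φ(t) dt = 1/3 · (-6) = -2.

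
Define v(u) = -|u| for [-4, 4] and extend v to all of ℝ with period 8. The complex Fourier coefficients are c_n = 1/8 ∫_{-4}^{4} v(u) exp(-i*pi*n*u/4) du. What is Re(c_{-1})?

Since v is real-valued, Re(c_{-1}) = 1/8 ∫_{-4}^{4} v(u) cos(-pi*u/4) du = a_{1}/2.
v is even and cos(-pi*u/4) is even, so the integrand is even: ∫_{-4}^{4} v(u) cos(-pi*u/4) du = 2∫_0^{4} v(u) cos(-pi*u/4) du.
Integrating by parts (boundary term plus one more integral), an antiderivative of (-u) cos(-pi*u/4) is -4*u*sin(pi*u/4)/pi - 16*cos(pi*u/4)/pi**2; evaluating from 0 to 4: ∫_{0}^{4} (-u) cos(-pi*u/4) du = (16/pi**2) - (-16/pi**2) = 32/pi**2.
So ∫_{-4}^{4} v(u) cos(-pi*u/4) du = 64/pi**2.
Hence Re(c_{-1}) = (1/8)·(64/pi**2) = 8/pi**2.

8/pi**2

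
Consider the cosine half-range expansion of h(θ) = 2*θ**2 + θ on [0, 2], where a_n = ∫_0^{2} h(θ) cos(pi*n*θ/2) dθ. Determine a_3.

-40/(9*pi**2)

a_3 = ∫_0^{2} (2*θ**2 + θ) cos(3*pi*θ/2) dθ.
Integrating by parts twice (tabular method), an antiderivative of (2*θ**2 + θ) cos(3*pi*θ/2) is 4*θ**2*sin(3*pi*θ/2)/(3*pi) + 2*θ*sin(3*pi*θ/2)/(3*pi) + 16*θ*cos(3*pi*θ/2)/(9*pi**2) - 32*sin(3*pi*θ/2)/(27*pi**3) + 4*cos(3*pi*θ/2)/(9*pi**2); evaluating from 0 to 2: ∫_{0}^{2} (2*θ**2 + θ) cos(3*pi*θ/2) dθ = (-4/pi**2) - (4/(9*pi**2)) = -40/(9*pi**2).
Hence a_3 = -40/(9*pi**2).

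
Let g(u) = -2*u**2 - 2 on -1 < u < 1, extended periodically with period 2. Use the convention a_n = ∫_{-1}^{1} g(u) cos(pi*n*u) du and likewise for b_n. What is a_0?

-16/3

a_0 = ∫_{-1}^{1} g(u) du = -16/3.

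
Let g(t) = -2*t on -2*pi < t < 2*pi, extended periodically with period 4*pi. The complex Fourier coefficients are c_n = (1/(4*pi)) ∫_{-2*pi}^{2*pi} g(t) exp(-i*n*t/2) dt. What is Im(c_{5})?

Since g is real-valued, Im(c_{5}) = -(1/(4*pi)) ∫_{-2*pi}^{2*pi} g(t) sin(5*t/2) dt = -b_{5}/2.
g is odd and sin(5*t/2) is odd, so the integrand is even: ∫_{-2*pi}^{2*pi} g(t) sin(5*t/2) dt = 2∫_0^{2*pi} g(t) sin(5*t/2) dt.
Integrating by parts (boundary term plus one more integral), an antiderivative of (-2*t) sin(5*t/2) is 4*t*cos(5*t/2)/5 - 8*sin(5*t/2)/25; evaluating from 0 to 2*pi: ∫_{0}^{2*pi} (-2*t) sin(5*t/2) dt = (-8*pi/5) - (0) = -8*pi/5.
So ∫_{-2*pi}^{2*pi} g(t) sin(5*t/2) dt = -16*pi/5.
Hence Im(c_{5}) = (-1/(4*pi))·(-16*pi/5) = 4/5.

4/5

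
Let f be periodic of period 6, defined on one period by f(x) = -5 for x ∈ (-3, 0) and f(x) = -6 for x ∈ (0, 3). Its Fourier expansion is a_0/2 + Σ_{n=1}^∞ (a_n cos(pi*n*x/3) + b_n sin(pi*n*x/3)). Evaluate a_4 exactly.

a_4 = 1/3 ∫_{-3}^{3} f(x) cos(4*pi*x/3) dx.
Split the integral at the breakpoints.
Directly, an antiderivative of (-5) cos(4*pi*x/3) is -15*sin(4*pi*x/3)/(4*pi); evaluating from -3 to 0: ∫_{-3}^{0} (-5) cos(4*pi*x/3) dx = (0) - (0) = 0.
Directly, an antiderivative of (-6) cos(4*pi*x/3) is -9*sin(4*pi*x/3)/(2*pi); evaluating from 0 to 3: ∫_{0}^{3} (-6) cos(4*pi*x/3) dx = (0) - (0) = 0.
Summing the pieces and multiplying by (1/3) gives a_4 = 0.

0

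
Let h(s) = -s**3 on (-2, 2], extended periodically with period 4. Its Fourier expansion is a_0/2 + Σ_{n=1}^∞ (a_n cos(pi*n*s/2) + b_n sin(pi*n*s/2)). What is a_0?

a_0 = 1/2 ∫_{-2}^{2} h(s) ds = 1/2 · (0) = 0.

0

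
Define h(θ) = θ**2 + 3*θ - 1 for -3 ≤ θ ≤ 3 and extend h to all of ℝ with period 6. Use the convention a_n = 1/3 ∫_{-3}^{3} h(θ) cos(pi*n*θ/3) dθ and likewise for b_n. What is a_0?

a_0 = 1/3 ∫_{-3}^{3} h(θ) dθ = 1/3 · (12) = 4.

4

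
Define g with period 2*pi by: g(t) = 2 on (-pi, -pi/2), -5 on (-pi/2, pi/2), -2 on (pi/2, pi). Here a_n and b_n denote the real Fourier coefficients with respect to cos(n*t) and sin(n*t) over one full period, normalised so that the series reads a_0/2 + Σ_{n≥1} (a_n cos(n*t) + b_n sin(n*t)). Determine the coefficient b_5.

-4/(5*pi)

b_5 = 1/pi ∫_{-pi}^{pi} g(t) sin(5*t) dt.
Split the integral at the breakpoints.
Directly, an antiderivative of (2) sin(5*t) is -2*cos(5*t)/5; evaluating from -pi to -pi/2: ∫_{-pi}^{-pi/2} (2) sin(5*t) dt = (0) - (2/5) = -2/5.
Directly, an antiderivative of (-5) sin(5*t) is cos(5*t); evaluating from -pi/2 to pi/2: ∫_{-pi/2}^{pi/2} (-5) sin(5*t) dt = (0) - (0) = 0.
Directly, an antiderivative of (-2) sin(5*t) is 2*cos(5*t)/5; evaluating from pi/2 to pi: ∫_{pi/2}^{pi} (-2) sin(5*t) dt = (-2/5) - (0) = -2/5.
Summing the pieces and multiplying by (1/pi) gives b_5 = -4/(5*pi).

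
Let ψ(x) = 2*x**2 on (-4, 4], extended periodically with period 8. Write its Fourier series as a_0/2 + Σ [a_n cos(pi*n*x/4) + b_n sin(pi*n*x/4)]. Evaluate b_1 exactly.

0

b_1 = 1/4 ∫_{-4}^{4} ψ(x) sin(pi*x/4) dx.
ψ is even and sin(pi*x/4) is odd, so the integrand is odd over a symmetric interval and the integral vanishes.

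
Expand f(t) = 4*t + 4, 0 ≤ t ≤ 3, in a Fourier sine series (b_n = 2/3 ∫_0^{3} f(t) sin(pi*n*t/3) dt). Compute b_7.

40/(7*pi)

b_7 = 2/3 ∫_0^{3} (4*t + 4) sin(7*pi*t/3) dt.
Integrating by parts (boundary term plus one more integral), an antiderivative of (4*t + 4) sin(7*pi*t/3) is -12*t*cos(7*pi*t/3)/(7*pi) + 36*sin(7*pi*t/3)/(49*pi**2) - 12*cos(7*pi*t/3)/(7*pi); evaluating from 0 to 3: ∫_{0}^{3} (4*t + 4) sin(7*pi*t/3) dt = (48/(7*pi)) - (-12/(7*pi)) = 60/(7*pi).
Hence b_7 = (2/3)·(60/(7*pi)) = 40/(7*pi).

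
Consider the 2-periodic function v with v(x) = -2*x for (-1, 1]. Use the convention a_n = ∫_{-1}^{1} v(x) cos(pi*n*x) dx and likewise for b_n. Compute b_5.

b_5 = ∫_{-1}^{1} v(x) sin(5*pi*x) dx.
v is odd and sin(5*pi*x) is odd, so the integrand is even and b_5 = 2 ∫_0^{1} v(x) sin(5*pi*x) dx.
Integrating by parts (boundary term plus one more integral), an antiderivative of (-2*x) sin(5*pi*x) is 2*x*cos(5*pi*x)/(5*pi) - 2*sin(5*pi*x)/(25*pi**2); evaluating from 0 to 1: ∫_{0}^{1} (-2*x) sin(5*pi*x) dx = (-2/(5*pi)) - (0) = -2/(5*pi).
Hence b_5 = 2·(-2/(5*pi)) = -4/(5*pi).

-4/(5*pi)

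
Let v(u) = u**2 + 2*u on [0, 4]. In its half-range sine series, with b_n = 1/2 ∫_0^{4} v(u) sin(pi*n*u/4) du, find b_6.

-8/pi

b_6 = 1/2 ∫_0^{4} (u**2 + 2*u) sin(3*pi*u/2) du.
Integrating by parts twice (tabular method), an antiderivative of (u**2 + 2*u) sin(3*pi*u/2) is -2*u**2*cos(3*pi*u/2)/(3*pi) + 8*u*sin(3*pi*u/2)/(9*pi**2) - 4*u*cos(3*pi*u/2)/(3*pi) + 8*sin(3*pi*u/2)/(9*pi**2) + 16*cos(3*pi*u/2)/(27*pi**3); evaluating from 0 to 4: ∫_{0}^{4} (u**2 + 2*u) sin(3*pi*u/2) du = (-16/pi + 16/(27*pi**3)) - (16/(27*pi**3)) = -16/pi.
Hence b_6 = (1/2)·(-16/pi) = -8/pi.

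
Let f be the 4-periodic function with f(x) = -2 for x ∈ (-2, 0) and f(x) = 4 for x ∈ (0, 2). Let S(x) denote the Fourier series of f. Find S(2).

At x = 2 the one-sided limits are f(2^-) = 4 and f(2^+) = -2.
By Dirichlet's theorem the series converges to their average, [(4) + (-2)]/2 = 1.

1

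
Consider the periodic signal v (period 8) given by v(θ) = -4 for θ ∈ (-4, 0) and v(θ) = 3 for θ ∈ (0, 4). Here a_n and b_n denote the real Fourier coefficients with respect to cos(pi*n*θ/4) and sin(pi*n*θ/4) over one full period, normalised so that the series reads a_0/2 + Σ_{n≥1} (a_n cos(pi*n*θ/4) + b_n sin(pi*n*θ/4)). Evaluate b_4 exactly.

0

b_4 = 1/4 ∫_{-4}^{4} v(θ) sin(pi*θ) dθ.
Split the integral at the breakpoints.
Directly, an antiderivative of (-4) sin(pi*θ) is 4*cos(pi*θ)/pi; evaluating from -4 to 0: ∫_{-4}^{0} (-4) sin(pi*θ) dθ = (4/pi) - (4/pi) = 0.
Directly, an antiderivative of (3) sin(pi*θ) is -3*cos(pi*θ)/pi; evaluating from 0 to 4: ∫_{0}^{4} (3) sin(pi*θ) dθ = (-3/pi) - (-3/pi) = 0.
Summing the pieces and multiplying by (1/4) gives b_4 = 0.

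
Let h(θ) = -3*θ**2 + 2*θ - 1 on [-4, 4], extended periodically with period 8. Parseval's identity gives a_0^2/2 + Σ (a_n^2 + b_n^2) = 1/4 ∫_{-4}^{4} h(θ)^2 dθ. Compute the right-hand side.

1/4 ∫_{-4}^{4} h(θ)^2 dθ = 1/4 · (61816/15) = 15454/15.

15454/15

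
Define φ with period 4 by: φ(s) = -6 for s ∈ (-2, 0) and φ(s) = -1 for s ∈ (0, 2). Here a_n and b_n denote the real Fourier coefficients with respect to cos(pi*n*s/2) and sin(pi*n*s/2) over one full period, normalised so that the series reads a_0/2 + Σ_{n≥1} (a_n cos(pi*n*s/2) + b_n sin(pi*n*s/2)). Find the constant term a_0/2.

a_0 = 1/2 ∫_{-2}^{2} φ(s) ds = 1/2 · (-14) = -7.
So the constant term a_0/2 = -7/2.

-7/2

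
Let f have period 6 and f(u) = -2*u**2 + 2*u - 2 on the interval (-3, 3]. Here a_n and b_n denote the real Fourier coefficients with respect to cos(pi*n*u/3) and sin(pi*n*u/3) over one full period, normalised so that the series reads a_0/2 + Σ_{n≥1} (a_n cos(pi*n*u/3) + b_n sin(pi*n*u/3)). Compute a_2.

-18/pi**2

a_2 = 1/3 ∫_{-3}^{3} f(u) cos(2*pi*u/3) du.
Integrating by parts twice (tabular method), an antiderivative of (-2*u**2 + 2*u - 2) cos(2*pi*u/3) is -3*u**2*sin(2*pi*u/3)/pi + 3*u*sin(2*pi*u/3)/pi - 9*u*cos(2*pi*u/3)/pi**2 - 3*sin(2*pi*u/3)/pi + 27*sin(2*pi*u/3)/(2*pi**3) + 9*cos(2*pi*u/3)/(2*pi**2); evaluating from -3 to 3: ∫_{-3}^{3} (-2*u**2 + 2*u - 2) cos(2*pi*u/3) du = (-45/(2*pi**2)) - (63/(2*pi**2)) = -54/pi**2.
Hence a_2 = (1/3)·(-54/pi**2) = -18/pi**2.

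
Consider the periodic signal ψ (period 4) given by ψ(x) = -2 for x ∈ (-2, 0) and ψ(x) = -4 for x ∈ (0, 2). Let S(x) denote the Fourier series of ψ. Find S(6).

-3

x = 6 differs from x = 2 by 1 full period(s), and the series is 4-periodic.
At x = 2 the one-sided limits are ψ(2^-) = -4 and ψ(2^+) = -2.
By Dirichlet's theorem the series converges to their average, [(-4) + (-2)]/2 = -3.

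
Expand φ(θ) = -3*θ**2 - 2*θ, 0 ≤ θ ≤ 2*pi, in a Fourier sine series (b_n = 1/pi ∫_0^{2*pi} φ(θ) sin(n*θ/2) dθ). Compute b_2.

4 + 12*pi

b_2 = 1/pi ∫_0^{2*pi} (-3*θ**2 - 2*θ) sin(θ) dθ.
Integrating by parts twice (tabular method), an antiderivative of (-3*θ**2 - 2*θ) sin(θ) is 3*θ**2*cos(θ) - 6*θ*sin(θ) + 2*θ*cos(θ) - 2*sin(θ) - 6*cos(θ); evaluating from 0 to 2*pi: ∫_{0}^{2*pi} (-3*θ**2 - 2*θ) sin(θ) dθ = (-6 + 4*pi + 12*pi**2) - (-6) = 4*pi*(1 + 3*pi).
Hence b_2 = (1/pi)·(4*pi*(1 + 3*pi)) = 4 + 12*pi.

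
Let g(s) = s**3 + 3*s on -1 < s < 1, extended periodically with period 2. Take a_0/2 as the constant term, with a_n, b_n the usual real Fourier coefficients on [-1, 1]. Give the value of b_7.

b_7 = ∫_{-1}^{1} g(s) sin(7*pi*s) ds.
g is odd and sin(7*pi*s) is odd, so the integrand is even and b_7 = 2 ∫_0^{1} g(s) sin(7*pi*s) ds.
Integrating by parts three times (tabular method), an antiderivative of (s**3 + 3*s) sin(7*pi*s) is -s**3*cos(7*pi*s)/(7*pi) + 3*s**2*sin(7*pi*s)/(49*pi**2) - 3*s*cos(7*pi*s)/(7*pi) + 6*s*cos(7*pi*s)/(343*pi**3) - 6*sin(7*pi*s)/(2401*pi**4) + 3*sin(7*pi*s)/(49*pi**2); evaluating from 0 to 1: ∫_{0}^{1} (s**3 + 3*s) sin(7*pi*s) ds = (2*(-3 + 98*pi**2)/(343*pi**3)) - (0) = 2*(-3 + 98*pi**2)/(343*pi**3).
Hence b_7 = 2·(2*(-3 + 98*pi**2)/(343*pi**3)) = 4*(-3 + 98*pi**2)/(343*pi**3).

4*(-3 + 98*pi**2)/(343*pi**3)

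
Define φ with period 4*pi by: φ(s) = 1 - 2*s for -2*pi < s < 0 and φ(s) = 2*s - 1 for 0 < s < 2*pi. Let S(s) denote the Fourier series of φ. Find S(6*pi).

s = 6*pi differs from s = -2*pi by 2 full period(s), and the series is 4*pi-periodic.
At s = -2*pi the one-sided limits are φ(-2*pi^-) = -1 + 4*pi and φ(-2*pi^+) = 1 + 4*pi.
By Dirichlet's theorem the series converges to their average, [(-1 + 4*pi) + (1 + 4*pi)]/2 = 4*pi.

4*pi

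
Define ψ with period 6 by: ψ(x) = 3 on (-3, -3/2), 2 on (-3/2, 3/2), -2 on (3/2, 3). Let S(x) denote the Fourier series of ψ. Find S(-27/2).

x = -27/2 differs from x = -3/2 by -2 full period(s), and the series is 6-periodic.
At x = -3/2 the one-sided limits are ψ(-3/2^-) = 3 and ψ(-3/2^+) = 2.
By Dirichlet's theorem the series converges to their average, [(3) + (2)]/2 = 5/2.

5/2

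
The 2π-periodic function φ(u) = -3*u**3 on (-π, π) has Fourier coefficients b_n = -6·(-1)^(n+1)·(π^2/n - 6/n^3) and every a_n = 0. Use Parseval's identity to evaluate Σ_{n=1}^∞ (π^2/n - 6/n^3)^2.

pi**6/14

Parseval: Σ b_n^2 = (1/π) ∫_{-π}^{π} φ(u)^2 du = 18*pi**6/7.
b_n^2 = 36·(π^2/n - 6/n^3)^2, so the sum equals (18*pi**6/7)/36 = pi**6/14.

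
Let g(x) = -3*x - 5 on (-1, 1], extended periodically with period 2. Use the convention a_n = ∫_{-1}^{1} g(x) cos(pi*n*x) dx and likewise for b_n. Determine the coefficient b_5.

-6/(5*pi)

b_5 = ∫_{-1}^{1} g(x) sin(5*pi*x) dx.
Integrating by parts (boundary term plus one more integral), an antiderivative of (-3*x - 5) sin(5*pi*x) is 3*x*cos(5*pi*x)/(5*pi) - 3*sin(5*pi*x)/(25*pi**2) + cos(5*pi*x)/pi; evaluating from -1 to 1: ∫_{-1}^{1} (-3*x - 5) sin(5*pi*x) dx = (-8/(5*pi)) - (-2/(5*pi)) = -6/(5*pi).
Hence b_5 = -6/(5*pi).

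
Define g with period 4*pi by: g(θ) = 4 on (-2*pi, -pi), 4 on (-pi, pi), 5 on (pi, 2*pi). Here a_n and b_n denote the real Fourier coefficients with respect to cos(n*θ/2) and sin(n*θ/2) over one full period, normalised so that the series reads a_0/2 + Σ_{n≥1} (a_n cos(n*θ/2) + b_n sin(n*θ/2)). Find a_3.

a_3 = (1/(2*pi)) ∫_{-2*pi}^{2*pi} g(θ) cos(3*θ/2) dθ.
Split the integral at the breakpoints.
Directly, an antiderivative of (4) cos(3*θ/2) is 8*sin(3*θ/2)/3; evaluating from -2*pi to -pi: ∫_{-2*pi}^{-pi} (4) cos(3*θ/2) dθ = (8/3) - (0) = 8/3.
Directly, an antiderivative of (4) cos(3*θ/2) is 8*sin(3*θ/2)/3; evaluating from -pi to pi: ∫_{-pi}^{pi} (4) cos(3*θ/2) dθ = (-8/3) - (8/3) = -16/3.
Directly, an antiderivative of (5) cos(3*θ/2) is 10*sin(3*θ/2)/3; evaluating from pi to 2*pi: ∫_{pi}^{2*pi} (5) cos(3*θ/2) dθ = (0) - (-10/3) = 10/3.
Summing the pieces and multiplying by (1/(2*pi)) gives a_3 = 1/(3*pi).

1/(3*pi)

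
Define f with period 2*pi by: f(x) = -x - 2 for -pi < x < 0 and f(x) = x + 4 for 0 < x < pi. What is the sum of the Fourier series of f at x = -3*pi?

1 + pi

x = -3*pi differs from x = pi by -2 full period(s), and the series is 2*pi-periodic.
At x = pi the one-sided limits are f(pi^-) = pi + 4 and f(pi^+) = -2 + pi.
By Dirichlet's theorem the series converges to their average, [(pi + 4) + (-2 + pi)]/2 = 1 + pi.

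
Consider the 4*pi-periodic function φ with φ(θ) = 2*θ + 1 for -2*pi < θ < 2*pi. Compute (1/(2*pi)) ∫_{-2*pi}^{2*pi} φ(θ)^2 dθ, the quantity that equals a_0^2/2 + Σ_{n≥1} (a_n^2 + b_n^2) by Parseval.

(1/(2*pi)) ∫_{-2*pi}^{2*pi} φ(θ)^2 dθ = (1/(2*pi)) · (4*pi + 64*pi**3/3) = 2 + 32*pi**2/3.

2 + 32*pi**2/3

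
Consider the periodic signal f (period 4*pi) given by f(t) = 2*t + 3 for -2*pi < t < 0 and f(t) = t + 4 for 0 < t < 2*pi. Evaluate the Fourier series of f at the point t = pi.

f is continuous at t = pi with value pi + 4, so the series converges to pi + 4 there.

pi + 4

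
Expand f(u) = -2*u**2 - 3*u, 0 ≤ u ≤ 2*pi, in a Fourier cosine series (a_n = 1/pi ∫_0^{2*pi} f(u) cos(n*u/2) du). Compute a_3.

a_3 = 1/pi ∫_0^{2*pi} (-2*u**2 - 3*u) cos(3*u/2) du.
Integrating by parts twice (tabular method), an antiderivative of (-2*u**2 - 3*u) cos(3*u/2) is -4*u**2*sin(3*u/2)/3 - 2*u*sin(3*u/2) - 16*u*cos(3*u/2)/9 + 32*sin(3*u/2)/27 - 4*cos(3*u/2)/3; evaluating from 0 to 2*pi: ∫_{0}^{2*pi} (-2*u**2 - 3*u) cos(3*u/2) du = (4/3 + 32*pi/9) - (-4/3) = 8/3 + 32*pi/9.
Hence a_3 = (1/pi)·(8/3 + 32*pi/9) = 8*(3 + 4*pi)/(9*pi).

8*(3 + 4*pi)/(9*pi)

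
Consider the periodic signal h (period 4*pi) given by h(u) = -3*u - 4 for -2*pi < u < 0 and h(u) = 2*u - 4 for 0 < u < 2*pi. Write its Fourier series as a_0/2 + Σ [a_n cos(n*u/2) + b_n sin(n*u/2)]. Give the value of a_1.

-20/pi

a_1 = (1/(2*pi)) ∫_{-2*pi}^{2*pi} h(u) cos(u/2) du.
Split the integral at the breakpoints.
Integrating by parts (boundary term plus one more integral), an antiderivative of (-3*u - 4) cos(u/2) is -6*u*sin(u/2) - 8*sin(u/2) - 12*cos(u/2); evaluating from -2*pi to 0: ∫_{-2*pi}^{0} (-3*u - 4) cos(u/2) du = (-12) - (12) = -24.
Integrating by parts (boundary term plus one more integral), an antiderivative of (2*u - 4) cos(u/2) is 4*u*sin(u/2) - 8*sin(u/2) + 8*cos(u/2); evaluating from 0 to 2*pi: ∫_{0}^{2*pi} (2*u - 4) cos(u/2) du = (-8) - (8) = -16.
Summing the pieces and multiplying by (1/(2*pi)) gives a_1 = -20/pi.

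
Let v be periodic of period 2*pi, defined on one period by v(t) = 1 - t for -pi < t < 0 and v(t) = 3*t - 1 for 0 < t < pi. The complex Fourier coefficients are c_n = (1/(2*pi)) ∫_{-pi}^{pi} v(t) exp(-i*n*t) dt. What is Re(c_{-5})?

-4/(25*pi)

Since v is real-valued, Re(c_{-5}) = (1/(2*pi)) ∫_{-pi}^{pi} v(t) cos(-5*t) dt = a_{5}/2.
Split the integral at the breakpoints.
Integrating by parts (boundary term plus one more integral), an antiderivative of (1 - t) cos(-5*t) is -t*sin(5*t)/5 + sin(5*t)/5 - cos(5*t)/25; evaluating from -pi to 0: ∫_{-pi}^{0} (1 - t) cos(-5*t) dt = (-1/25) - (1/25) = -2/25.
Integrating by parts (boundary term plus one more integral), an antiderivative of (3*t - 1) cos(-5*t) is 3*t*sin(5*t)/5 - sin(5*t)/5 + 3*cos(5*t)/25; evaluating from 0 to pi: ∫_{0}^{pi} (3*t - 1) cos(-5*t) dt = (-3/25) - (3/25) = -6/25.
So ∫_{-pi}^{pi} v(t) cos(-5*t) dt = -8/25.
Hence Re(c_{-5}) = (1/(2*pi))·(-8/25) = -4/(25*pi).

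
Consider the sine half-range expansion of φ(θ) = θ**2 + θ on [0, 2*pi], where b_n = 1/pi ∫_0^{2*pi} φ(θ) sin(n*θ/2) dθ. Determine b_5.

4*(-8 + 25*pi + 50*pi**2)/(125*pi)

b_5 = 1/pi ∫_0^{2*pi} (θ**2 + θ) sin(5*θ/2) dθ.
Integrating by parts twice (tabular method), an antiderivative of (θ**2 + θ) sin(5*θ/2) is -2*θ**2*cos(5*θ/2)/5 + 8*θ*sin(5*θ/2)/25 - 2*θ*cos(5*θ/2)/5 + 4*sin(5*θ/2)/25 + 16*cos(5*θ/2)/125; evaluating from 0 to 2*pi: ∫_{0}^{2*pi} (θ**2 + θ) sin(5*θ/2) dθ = (-16/125 + 4*pi/5 + 8*pi**2/5) - (16/125) = -32/125 + 4*pi/5 + 8*pi**2/5.
Hence b_5 = (1/pi)·(-32/125 + 4*pi/5 + 8*pi**2/5) = 4*(-8 + 25*pi + 50*pi**2)/(125*pi).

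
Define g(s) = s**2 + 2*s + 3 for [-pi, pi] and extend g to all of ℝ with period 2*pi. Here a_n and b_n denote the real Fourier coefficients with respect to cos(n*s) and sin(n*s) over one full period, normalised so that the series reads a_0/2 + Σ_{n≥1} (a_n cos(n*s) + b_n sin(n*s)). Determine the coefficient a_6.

a_6 = 1/pi ∫_{-pi}^{pi} g(s) cos(6*s) ds.
Integrating by parts twice (tabular method), an antiderivative of (s**2 + 2*s + 3) cos(6*s) is s**2*sin(6*s)/6 + s*sin(6*s)/3 + s*cos(6*s)/18 + 53*sin(6*s)/108 + cos(6*s)/18; evaluating from -pi to pi: ∫_{-pi}^{pi} (s**2 + 2*s + 3) cos(6*s) ds = (1/18 + pi/18) - (1/18 - pi/18) = pi/9.
Hence a_6 = (1/pi)·(pi/9) = 1/9.

1/9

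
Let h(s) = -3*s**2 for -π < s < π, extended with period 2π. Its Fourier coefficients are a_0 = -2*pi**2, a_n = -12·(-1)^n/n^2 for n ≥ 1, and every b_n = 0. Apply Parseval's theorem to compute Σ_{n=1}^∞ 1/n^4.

Parseval: a_0^2/2 + Σ a_n^2 = (1/π) ∫_{-π}^{π} h(s)^2 ds = 18*pi**4/5.
Subtract a_0^2/2 = 2*pi**4: Σ a_n^2 = 8*pi**4/5.
Since a_n^2 = 144/n^4, Σ 1/n^4 = pi**4/90.

pi**4/90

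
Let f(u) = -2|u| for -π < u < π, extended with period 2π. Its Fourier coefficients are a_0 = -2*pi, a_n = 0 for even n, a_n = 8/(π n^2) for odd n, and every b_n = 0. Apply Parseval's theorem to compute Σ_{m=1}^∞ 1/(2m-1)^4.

pi**4/96

Parseval: a_0^2/2 + Σ a_n^2 = (1/π) ∫_{-π}^{π} f(u)^2 du = 8*pi**2/3.
Subtract a_0^2/2 = 2*pi**2: Σ a_n^2 = 2*pi**2/3.
Only odd n contribute, with a_n^2 = 64/(π^2 n^4), so Σ_{m≥1} 1/(2m-1)^4 = π^2·(2*pi**2/3)/64 = pi**4/96.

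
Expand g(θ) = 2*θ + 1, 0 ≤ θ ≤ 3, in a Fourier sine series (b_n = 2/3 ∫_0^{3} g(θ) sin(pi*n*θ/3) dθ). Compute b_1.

16/pi

b_1 = 2/3 ∫_0^{3} (2*θ + 1) sin(pi*θ/3) dθ.
Integrating by parts (boundary term plus one more integral), an antiderivative of (2*θ + 1) sin(pi*θ/3) is -6*θ*cos(pi*θ/3)/pi + 18*sin(pi*θ/3)/pi**2 - 3*cos(pi*θ/3)/pi; evaluating from 0 to 3: ∫_{0}^{3} (2*θ + 1) sin(pi*θ/3) dθ = (21/pi) - (-3/pi) = 24/pi.
Hence b_1 = (2/3)·(24/pi) = 16/pi.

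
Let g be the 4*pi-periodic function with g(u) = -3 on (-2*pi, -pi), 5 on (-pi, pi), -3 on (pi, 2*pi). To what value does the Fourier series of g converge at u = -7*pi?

u = -7*pi differs from u = pi by -2 full period(s), and the series is 4*pi-periodic.
At u = pi the one-sided limits are g(pi^-) = 5 and g(pi^+) = -3.
By Dirichlet's theorem the series converges to their average, [(5) + (-3)]/2 = 1.

1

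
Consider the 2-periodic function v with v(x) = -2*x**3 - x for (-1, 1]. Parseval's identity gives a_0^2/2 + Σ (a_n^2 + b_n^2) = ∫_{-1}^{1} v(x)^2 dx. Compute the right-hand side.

∫_{-1}^{1} v(x)^2 dx = 358/105.

358/105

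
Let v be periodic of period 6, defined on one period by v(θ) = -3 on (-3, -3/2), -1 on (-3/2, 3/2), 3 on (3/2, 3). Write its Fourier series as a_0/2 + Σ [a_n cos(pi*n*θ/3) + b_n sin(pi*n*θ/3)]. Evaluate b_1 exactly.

6/pi

b_1 = 1/3 ∫_{-3}^{3} v(θ) sin(pi*θ/3) dθ.
Split the integral at the breakpoints.
Directly, an antiderivative of (-3) sin(pi*θ/3) is 9*cos(pi*θ/3)/pi; evaluating from -3 to -3/2: ∫_{-3}^{-3/2} (-3) sin(pi*θ/3) dθ = (0) - (-9/pi) = 9/pi.
Directly, an antiderivative of (-1) sin(pi*θ/3) is 3*cos(pi*θ/3)/pi; evaluating from -3/2 to 3/2: ∫_{-3/2}^{3/2} (-1) sin(pi*θ/3) dθ = (0) - (0) = 0.
Directly, an antiderivative of (3) sin(pi*θ/3) is -9*cos(pi*θ/3)/pi; evaluating from 3/2 to 3: ∫_{3/2}^{3} (3) sin(pi*θ/3) dθ = (9/pi) - (0) = 9/pi.
Summing the pieces and multiplying by (1/3) gives b_1 = 6/pi.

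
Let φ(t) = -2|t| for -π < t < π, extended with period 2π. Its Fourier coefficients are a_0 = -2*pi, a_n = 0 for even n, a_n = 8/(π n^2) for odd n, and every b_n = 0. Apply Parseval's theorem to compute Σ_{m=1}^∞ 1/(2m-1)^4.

Parseval: a_0^2/2 + Σ a_n^2 = (1/π) ∫_{-π}^{π} φ(t)^2 dt = 8*pi**2/3.
Subtract a_0^2/2 = 2*pi**2: Σ a_n^2 = 2*pi**2/3.
Only odd n contribute, with a_n^2 = 64/(π^2 n^4), so Σ_{m≥1} 1/(2m-1)^4 = π^2·(2*pi**2/3)/64 = pi**4/96.

pi**4/96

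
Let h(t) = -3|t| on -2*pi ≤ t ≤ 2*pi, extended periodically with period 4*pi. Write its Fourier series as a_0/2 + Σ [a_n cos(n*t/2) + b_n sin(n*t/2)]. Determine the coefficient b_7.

b_7 = (1/(2*pi)) ∫_{-2*pi}^{2*pi} h(t) sin(7*t/2) dt.
h is even and sin(7*t/2) is odd, so the integrand is odd over a symmetric interval and the integral vanishes.

0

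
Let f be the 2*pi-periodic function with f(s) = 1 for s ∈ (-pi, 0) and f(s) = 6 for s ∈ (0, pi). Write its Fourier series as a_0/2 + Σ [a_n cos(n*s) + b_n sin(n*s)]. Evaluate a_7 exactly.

0

a_7 = 1/pi ∫_{-pi}^{pi} f(s) cos(7*s) ds.
Split the integral at the breakpoints.
Directly, an antiderivative of (1) cos(7*s) is sin(7*s)/7; evaluating from -pi to 0: ∫_{-pi}^{0} (1) cos(7*s) ds = (0) - (0) = 0.
Directly, an antiderivative of (6) cos(7*s) is 6*sin(7*s)/7; evaluating from 0 to pi: ∫_{0}^{pi} (6) cos(7*s) ds = (0) - (0) = 0.
Summing the pieces and multiplying by (1/pi) gives a_7 = 0.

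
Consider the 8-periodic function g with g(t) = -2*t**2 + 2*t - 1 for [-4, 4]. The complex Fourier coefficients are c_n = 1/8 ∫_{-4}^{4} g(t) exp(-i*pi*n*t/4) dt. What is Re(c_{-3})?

Since g is real-valued, Re(c_{-3}) = 1/8 ∫_{-4}^{4} g(t) cos(-3*pi*t/4) dt = a_{3}/2.
Integrating by parts twice (tabular method), an antiderivative of (-2*t**2 + 2*t - 1) cos(-3*pi*t/4) is -8*t**2*sin(3*pi*t/4)/(3*pi) + 8*t*sin(3*pi*t/4)/(3*pi) - 64*t*cos(3*pi*t/4)/(9*pi**2) - 4*sin(3*pi*t/4)/(3*pi) + 256*sin(3*pi*t/4)/(27*pi**3) + 32*cos(3*pi*t/4)/(9*pi**2); evaluating from -4 to 4: ∫_{-4}^{4} (-2*t**2 + 2*t - 1) cos(-3*pi*t/4) dt = (224/(9*pi**2)) - (-32/pi**2) = 512/(9*pi**2).
Hence Re(c_{-3}) = (1/8)·(512/(9*pi**2)) = 64/(9*pi**2).

64/(9*pi**2)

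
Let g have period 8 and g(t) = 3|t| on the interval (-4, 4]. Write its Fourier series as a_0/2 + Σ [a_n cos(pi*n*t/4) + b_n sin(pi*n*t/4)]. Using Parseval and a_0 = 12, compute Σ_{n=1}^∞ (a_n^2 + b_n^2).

24

Parseval: a_0^2/2 + Σ_{n≥1} (a_n^2+b_n^2) = 1/4 ∫_{-4}^{4} g(t)^2 dt = 96.
Subtract a_0^2/2 = 72: Σ (a_n^2+b_n^2) = 24.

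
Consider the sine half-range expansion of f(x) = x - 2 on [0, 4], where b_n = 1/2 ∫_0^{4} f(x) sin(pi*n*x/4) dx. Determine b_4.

b_4 = 1/2 ∫_0^{4} (x - 2) sin(pi*x) dx.
Integrating by parts (boundary term plus one more integral), an antiderivative of (x - 2) sin(pi*x) is -x*cos(pi*x)/pi + sin(pi*x)/pi**2 + 2*cos(pi*x)/pi; evaluating from 0 to 4: ∫_{0}^{4} (x - 2) sin(pi*x) dx = (-2/pi) - (2/pi) = -4/pi.
Hence b_4 = (1/2)·(-4/pi) = -2/pi.

-2/pi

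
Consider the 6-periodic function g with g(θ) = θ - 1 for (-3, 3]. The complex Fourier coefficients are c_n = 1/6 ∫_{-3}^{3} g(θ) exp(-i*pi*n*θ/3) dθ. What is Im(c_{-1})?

3/pi

Since g is real-valued, Im(c_{-1}) = -1/6 ∫_{-3}^{3} g(θ) sin(-pi*θ/3) dθ = b_{1}/2.
Integrating by parts (boundary term plus one more integral), an antiderivative of (θ - 1) sin(-pi*θ/3) is 3*θ*cos(pi*θ/3)/pi - 9*sin(pi*θ/3)/pi**2 - 3*cos(pi*θ/3)/pi; evaluating from -3 to 3: ∫_{-3}^{3} (θ - 1) sin(-pi*θ/3) dθ = (-6/pi) - (12/pi) = -18/pi.
Hence Im(c_{-1}) = (-1/6)·(-18/pi) = 3/pi.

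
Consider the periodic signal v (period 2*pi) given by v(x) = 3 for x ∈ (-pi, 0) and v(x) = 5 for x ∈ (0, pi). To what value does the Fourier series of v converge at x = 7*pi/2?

3

x = 7*pi/2 differs from x = -pi/2 by 2 full period(s), and the series is 2*pi-periodic.
v is continuous at x = -pi/2 with value 3, so the series converges to 3 there.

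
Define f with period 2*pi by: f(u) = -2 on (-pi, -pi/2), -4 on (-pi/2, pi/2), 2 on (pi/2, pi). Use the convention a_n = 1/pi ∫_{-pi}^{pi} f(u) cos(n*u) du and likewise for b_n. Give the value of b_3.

4/(3*pi)

b_3 = 1/pi ∫_{-pi}^{pi} f(u) sin(3*u) du.
Split the integral at the breakpoints.
Directly, an antiderivative of (-2) sin(3*u) is 2*cos(3*u)/3; evaluating from -pi to -pi/2: ∫_{-pi}^{-pi/2} (-2) sin(3*u) du = (0) - (-2/3) = 2/3.
Directly, an antiderivative of (-4) sin(3*u) is 4*cos(3*u)/3; evaluating from -pi/2 to pi/2: ∫_{-pi/2}^{pi/2} (-4) sin(3*u) du = (0) - (0) = 0.
Directly, an antiderivative of (2) sin(3*u) is -2*cos(3*u)/3; evaluating from pi/2 to pi: ∫_{pi/2}^{pi} (2) sin(3*u) du = (2/3) - (0) = 2/3.
Summing the pieces and multiplying by (1/pi) gives b_3 = 4/(3*pi).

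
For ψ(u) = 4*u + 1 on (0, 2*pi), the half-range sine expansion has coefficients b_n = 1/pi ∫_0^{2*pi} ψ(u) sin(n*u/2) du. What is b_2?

-8

b_2 = 1/pi ∫_0^{2*pi} (4*u + 1) sin(u) du.
Integrating by parts (boundary term plus one more integral), an antiderivative of (4*u + 1) sin(u) is -4*u*cos(u) + 4*sin(u) - cos(u); evaluating from 0 to 2*pi: ∫_{0}^{2*pi} (4*u + 1) sin(u) du = (-8*pi - 1) - (-1) = -8*pi.
Hence b_2 = (1/pi)·(-8*pi) = -8.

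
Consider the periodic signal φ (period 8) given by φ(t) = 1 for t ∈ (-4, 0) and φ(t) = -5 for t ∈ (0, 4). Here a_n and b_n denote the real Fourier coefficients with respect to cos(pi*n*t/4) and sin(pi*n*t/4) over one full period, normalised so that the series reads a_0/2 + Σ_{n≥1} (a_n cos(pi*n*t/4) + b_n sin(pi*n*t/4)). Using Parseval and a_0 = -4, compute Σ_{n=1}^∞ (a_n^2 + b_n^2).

Parseval: a_0^2/2 + Σ_{n≥1} (a_n^2+b_n^2) = 1/4 ∫_{-4}^{4} φ(t)^2 dt = 26.
Subtract a_0^2/2 = 8: Σ (a_n^2+b_n^2) = 18.

18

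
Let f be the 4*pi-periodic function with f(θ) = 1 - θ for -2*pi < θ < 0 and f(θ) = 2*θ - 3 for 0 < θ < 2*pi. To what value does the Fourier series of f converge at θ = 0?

At θ = 0 the one-sided limits are f(0^-) = 1 and f(0^+) = -3.
By Dirichlet's theorem the series converges to their average, [(1) + (-3)]/2 = -1.

-1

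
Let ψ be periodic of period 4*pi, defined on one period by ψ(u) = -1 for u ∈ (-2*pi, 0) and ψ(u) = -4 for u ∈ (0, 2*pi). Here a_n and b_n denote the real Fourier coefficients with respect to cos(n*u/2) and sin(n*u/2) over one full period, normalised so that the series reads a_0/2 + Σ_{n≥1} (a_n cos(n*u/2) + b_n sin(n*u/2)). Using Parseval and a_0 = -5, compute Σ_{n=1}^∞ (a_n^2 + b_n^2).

9/2

Parseval: a_0^2/2 + Σ_{n≥1} (a_n^2+b_n^2) = (1/(2*pi)) ∫_{-2*pi}^{2*pi} ψ(u)^2 du = 17.
Subtract a_0^2/2 = 25/2: Σ (a_n^2+b_n^2) = 9/2.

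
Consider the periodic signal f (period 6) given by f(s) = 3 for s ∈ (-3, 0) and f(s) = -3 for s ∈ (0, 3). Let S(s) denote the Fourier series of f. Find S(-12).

s = -12 differs from s = 0 by -2 full period(s), and the series is 6-periodic.
At s = 0 the one-sided limits are f(0^-) = 3 and f(0^+) = -3.
By Dirichlet's theorem the series converges to their average, [(3) + (-3)]/2 = 0.

0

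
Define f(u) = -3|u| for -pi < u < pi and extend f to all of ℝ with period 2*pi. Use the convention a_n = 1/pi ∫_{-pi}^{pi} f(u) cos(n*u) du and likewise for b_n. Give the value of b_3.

b_3 = 1/pi ∫_{-pi}^{pi} f(u) sin(3*u) du.
f is even and sin(3*u) is odd, so the integrand is odd over a symmetric interval and the integral vanishes.

0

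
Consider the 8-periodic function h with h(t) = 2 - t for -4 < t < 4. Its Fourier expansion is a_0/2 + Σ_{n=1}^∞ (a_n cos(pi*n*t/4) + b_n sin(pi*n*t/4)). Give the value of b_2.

4/pi

b_2 = 1/4 ∫_{-4}^{4} h(t) sin(pi*t/2) dt.
Integrating by parts (boundary term plus one more integral), an antiderivative of (2 - t) sin(pi*t/2) is 2*t*cos(pi*t/2)/pi - 4*sin(pi*t/2)/pi**2 - 4*cos(pi*t/2)/pi; evaluating from -4 to 4: ∫_{-4}^{4} (2 - t) sin(pi*t/2) dt = (4/pi) - (-12/pi) = 16/pi.
Hence b_2 = (1/4)·(16/pi) = 4/pi.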